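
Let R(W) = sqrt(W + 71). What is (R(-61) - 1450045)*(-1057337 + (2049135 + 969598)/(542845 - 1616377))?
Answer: 1645928857340185765/1073532 - 1135088123017*sqrt(10)/1073532 ≈ 1.5332e+12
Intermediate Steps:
R(W) = sqrt(71 + W)
(R(-61) - 1450045)*(-1057337 + (2049135 + 969598)/(542845 - 1616377)) = (sqrt(71 - 61) - 1450045)*(-1057337 + (2049135 + 969598)/(542845 - 1616377)) = (sqrt(10) - 1450045)*(-1057337 + 3018733/(-1073532)) = (-1450045 + sqrt(10))*(-1057337 + 3018733*(-1/1073532)) = (-1450045 + sqrt(10))*(-1057337 - 3018733/1073532) = (-1450045 + sqrt(10))*(-1135088123017/1073532) = 1645928857340185765/1073532 - 1135088123017*sqrt(10)/1073532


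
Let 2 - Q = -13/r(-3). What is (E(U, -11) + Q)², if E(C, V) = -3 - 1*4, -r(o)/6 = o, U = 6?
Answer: 5929/324 ≈ 18.299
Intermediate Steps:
r(o) = -6*o
Q = 49/18 (Q = 2 - (-13)/((-6*(-3))) = 2 - (-13)/18 = 2 - 1*(-13/18) = 2 + 13/18 = 49/18 ≈ 2.7222)
E(C, V) = -7 (E(C, V) = -3 - 4 = -7)
(E(U, -11) + Q)² = (-7 + 49/18)² = (-77/18)² = 5929/324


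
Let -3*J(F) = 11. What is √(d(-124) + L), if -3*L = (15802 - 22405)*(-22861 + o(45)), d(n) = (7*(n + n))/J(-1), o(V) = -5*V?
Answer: I*√6148229318/11 ≈ 7128.2*I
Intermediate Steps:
J(F) = -11/3 (J(F) = -⅓*11 = -11/3)
d(n) = -42*n/11 (d(n) = (7*(n + n))/(-11/3) = (7*(2*n))*(-3/11) = (14*n)*(-3/11) = -42*n/11)
L = -50812286 (L = -(15802 - 22405)*(-22861 - 5*45)/3 = -(-2201)*(-22861 - 225) = -(-2201)*(-23086) = -⅓*152436858 = -50812286)
√(d(-124) + L) = √(-42/11*(-124) - 50812286) = √(5208/11 - 50812286) = √(-558929938/11) = I*√6148229318/11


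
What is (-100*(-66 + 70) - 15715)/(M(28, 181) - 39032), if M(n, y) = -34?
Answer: 16115/39066 ≈ 0.41251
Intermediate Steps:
(-100*(-66 + 70) - 15715)/(M(28, 181) - 39032) = (-100*(-66 + 70) - 15715)/(-34 - 39032) = (-100*4 - 15715)/(-39066) = (-400 - 15715)*(-1/39066) = -16115*(-1/39066) = 16115/39066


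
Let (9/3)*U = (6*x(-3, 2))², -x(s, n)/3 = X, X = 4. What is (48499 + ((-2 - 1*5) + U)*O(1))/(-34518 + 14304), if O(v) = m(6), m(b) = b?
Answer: -58825/20214 ≈ -2.9101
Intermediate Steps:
x(s, n) = -12 (x(s, n) = -3*4 = -12)
O(v) = 6
U = 1728 (U = (6*(-12))²/3 = (⅓)*(-72)² = (⅓)*5184 = 1728)
(48499 + ((-2 - 1*5) + U)*O(1))/(-34518 + 14304) = (48499 + ((-2 - 1*5) + 1728)*6)/(-34518 + 14304) = (48499 + ((-2 - 5) + 1728)*6)/(-20214) = (48499 + (-7 + 1728)*6)*(-1/20214) = (48499 + 1721*6)*(-1/20214) = (48499 + 10326)*(-1/20214) = 58825*(-1/20214) = -58825/20214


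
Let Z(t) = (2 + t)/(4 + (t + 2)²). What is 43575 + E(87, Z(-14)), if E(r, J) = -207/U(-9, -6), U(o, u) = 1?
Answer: 43368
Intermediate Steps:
Z(t) = (2 + t)/(4 + (2 + t)²)
E(r, J) = -207 (E(r, J) = -207/1 = -207*1 = -207)
43575 + E(87, Z(-14)) = 43575 - 207 = 43368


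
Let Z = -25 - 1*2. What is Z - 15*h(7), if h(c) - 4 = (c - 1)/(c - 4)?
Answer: -117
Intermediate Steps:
h(c) = 4 + (-1 + c)/(-4 + c) (h(c) = 4 + (c - 1)/(c - 4) = 4 + (-1 + c)/(-4 + c))
Z = -27 (Z = -25 - 2 = -27)
Z - 15*h(7) = -27 - 15*(-17 + 5*7)/(-4 + 7) = -27 - 15*(-17 + 35)/3 = -27 - 5*18 = -27 - 15*6 = -27 - 90 = -117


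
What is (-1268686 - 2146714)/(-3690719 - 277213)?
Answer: 853850/991983 ≈ 0.86075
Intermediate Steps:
(-1268686 - 2146714)/(-3690719 - 277213) = -3415400/(-3967932) = -3415400*(-1/3967932) = 853850/991983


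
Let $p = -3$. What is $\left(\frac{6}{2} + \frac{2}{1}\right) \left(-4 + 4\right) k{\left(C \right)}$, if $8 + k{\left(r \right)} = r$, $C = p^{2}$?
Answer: $0$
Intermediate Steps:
$C = 9$ ($C = \left(-3\right)^{2} = 9$)
$k{\left(r \right)} = -8 + r$
$\left(\frac{6}{2} + \frac{2}{1}\right) \left(-4 + 4\right) k{\left(C \right)} = \left(\frac{6}{2} + \frac{2}{1}\right) \left(-4 + 4\right) \left(-8 + 9\right) = \left(6 \cdot \frac{1}{2} + 2 \cdot 1\right) 0 \cdot 1 = \left(3 + 2\right) 0 \cdot 1 = 5 \cdot 0 \cdot 1 = 0 \cdot 1 = 0$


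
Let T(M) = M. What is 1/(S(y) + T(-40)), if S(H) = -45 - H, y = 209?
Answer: -1/294 ≈ -0.0034014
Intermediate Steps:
1/(S(y) + T(-40)) = 1/((-45 - 1*209) - 40) = 1/((-45 - 209) - 40) = 1/(-254 - 40) = 1/(-294) = -1/294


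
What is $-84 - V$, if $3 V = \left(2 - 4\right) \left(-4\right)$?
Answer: $- \frac{260}{3} \approx -86.667$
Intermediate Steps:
$V = \frac{8}{3}$ ($V = \frac{\left(2 - 4\right) \left(-4\right)}{3} = \frac{\left(-2\right) \left(-4\right)}{3} = \frac{1}{3} \cdot 8 = \frac{8}{3} \approx 2.6667$)
$-84 - V = -84 - \frac{8}{3} = - \frac{260}{3}$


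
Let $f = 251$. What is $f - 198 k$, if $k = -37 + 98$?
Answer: $-11827$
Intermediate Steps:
$k = 61$
$f - 198 k = 251 - 12078 = -11827$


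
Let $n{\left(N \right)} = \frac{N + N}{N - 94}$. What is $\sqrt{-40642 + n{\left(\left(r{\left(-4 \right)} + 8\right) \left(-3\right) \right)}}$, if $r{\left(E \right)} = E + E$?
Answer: $i \sqrt{40642} \approx 201.6 i$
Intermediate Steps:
$r{\left(E \right)} = 2 E$
$n{\left(N \right)} = \frac{2 N}{-94 + N}$
$\sqrt{-40642 + n{\left(\left(r{\left(-4 \right)} + 8\right) \left(-3\right) \right)}} = \sqrt{-40642 + \frac{2 \left(2 \left(-4\right) + 8\right) \left(-3\right)}{-94 + \left(2 \left(-4\right) + 8\right) \left(-3\right)}} = \sqrt{-40642 + \frac{2 \left(-8 + 8\right) \left(-3\right)}{-94 + \left(-8 + 8\right) \left(-3\right)}} = \sqrt{-40642 + \frac{2 \cdot 0 \left(-3\right)}{-94 + 0 \left(-3\right)}} = \sqrt{-40642 + 2 \cdot 0 \frac{1}{-94 + 0}} = \sqrt{-40642 + 2 \cdot 0 \frac{1}{-94}} = \sqrt{-40642 + 2 \cdot 0 \left(- \frac{1}{94}\right)} = \sqrt{-40642 + 0} = \sqrt{-40642} = i \sqrt{40642}$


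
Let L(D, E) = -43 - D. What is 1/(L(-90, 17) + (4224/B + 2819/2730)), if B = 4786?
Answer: 6532890/319557457 ≈ 0.020444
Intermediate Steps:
1/(L(-90, 17) + (4224/B + 2819/2730)) = 1/((-43 - 1*(-90)) + (4224/4786 + 2819/2730)) = 1/((-43 + 90) + (4224*(1/4786) + 2819*(1/2730))) = 1/(47 + (2112/2393 + 2819/2730)) = 1/(47 + 12511627/6532890) = 1/(319557457/6532890) = 6532890/319557457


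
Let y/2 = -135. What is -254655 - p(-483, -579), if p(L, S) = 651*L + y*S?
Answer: -96552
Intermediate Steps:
y = -270 (y = 2*(-135) = -270)
p(L, S) = -270*S + 651*L (p(L, S) = 651*L - 270*S = -270*S + 651*L)
-254655 - p(-483, -579) = -254655 - (-270*(-579) + 651*(-483)) = -254655 - (156330 - 314433) = -254655 - 1*(-158103) = -254655 + 158103 = -96552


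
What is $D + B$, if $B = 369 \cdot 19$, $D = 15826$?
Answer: $22837$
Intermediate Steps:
$B = 7011$
$D + B = 15826 + 7011 = 22837$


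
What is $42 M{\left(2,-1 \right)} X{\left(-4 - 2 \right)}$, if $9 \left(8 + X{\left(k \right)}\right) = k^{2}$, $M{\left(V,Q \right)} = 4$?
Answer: $-672$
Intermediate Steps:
$X{\left(k \right)} = -8 + \frac{k^{2}}{9}$
$42 M{\left(2,-1 \right)} X{\left(-4 - 2 \right)} = 42 \cdot 4 \left(-8 + \frac{\left(-4 - 2\right)^{2}}{9}\right) = 168 \left(-8 + \frac{\left(-6\right)^{2}}{9}\right) = 168 \left(-8 + \frac{1}{9} \cdot 36\right) = 168 \left(-8 + 4\right) = 168 \left(-4\right) = -672$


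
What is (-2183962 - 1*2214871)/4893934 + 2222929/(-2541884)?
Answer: -11030095517029/6219906265828 ≈ -1.7734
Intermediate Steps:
(-2183962 - 1*2214871)/4893934 + 2222929/(-2541884) = (-2183962 - 2214871)*(1/4893934) + 2222929*(-1/2541884) = -4398833*1/4893934 - 2222929/2541884 = -4398833/4893934 - 2222929/2541884 = -11030095517029/6219906265828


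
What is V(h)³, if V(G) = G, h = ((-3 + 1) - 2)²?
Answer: 4096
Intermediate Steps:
h = 16 (h = (-2 - 2)² = (-4)² = 16)
V(h)³ = 16³ = 4096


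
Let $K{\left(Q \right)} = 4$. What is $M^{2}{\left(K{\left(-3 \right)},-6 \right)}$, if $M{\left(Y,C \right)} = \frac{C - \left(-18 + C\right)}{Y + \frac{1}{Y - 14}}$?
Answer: $\frac{3600}{169} \approx 21.302$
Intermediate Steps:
$M{\left(Y,C \right)} = \frac{18}{Y + \frac{1}{-14 + Y}}$
$M^{2}{\left(K{\left(-3 \right)},-6 \right)} = \left(\frac{18 \left(-14 + 4\right)}{1 + 4^{2} - 56}\right)^{2} = \left(18 \frac{1}{1 + 16 - 56} \left(-10\right)\right)^{2} = \left(18 \frac{1}{-39} \left(-10\right)\right)^{2} = \left(18 \left(- \frac{1}{39}\right) \left(-10\right)\right)^{2} = \left(\frac{60}{13}\right)^{2} = \frac{3600}{169}$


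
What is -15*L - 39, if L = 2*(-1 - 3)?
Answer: 81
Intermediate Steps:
L = -8 (L = 2*(-4) = -8)
-15*L - 39 = -15*(-8) - 39 = 120 - 39 = 81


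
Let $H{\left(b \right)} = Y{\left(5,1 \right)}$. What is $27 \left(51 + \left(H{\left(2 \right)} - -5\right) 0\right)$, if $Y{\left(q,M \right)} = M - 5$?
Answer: $1377$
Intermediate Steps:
$Y{\left(q,M \right)} = -5 + M$
$H{\left(b \right)} = -4$ ($H{\left(b \right)} = -5 + 1 = -4$)
$27 \left(51 + \left(H{\left(2 \right)} - -5\right) 0\right) = 27 \left(51 + \left(-4 - -5\right) 0\right) = 27 \left(51 + \left(-4 + 5\right) 0\right) = 27 \left(51 + 1 \cdot 0\right) = 27 \left(51 + 0\right) = 27 \cdot 51 = 1377$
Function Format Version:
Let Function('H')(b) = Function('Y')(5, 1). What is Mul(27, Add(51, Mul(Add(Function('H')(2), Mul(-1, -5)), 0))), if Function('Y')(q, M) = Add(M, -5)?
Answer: 1377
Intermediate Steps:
Function('Y')(q, M) = Add(-5, M)
Function('H')(b) = -4 (Function('H')(b) = Add(-5, 1) = -4)
Mul(27, Add(51, Mul(Add(Function('H')(2), Mul(-1, -5)), 0))) = Mul(27, Add(51, Mul(Add(-4, Mul(-1, -5)), 0))) = Mul(27, Add(51, Mul(Add(-4, 5), 0))) = Mul(27, Add(51, Mul(1, 0))) = Mul(27, Add(51, 0)) = Mul(27, 51) = 1377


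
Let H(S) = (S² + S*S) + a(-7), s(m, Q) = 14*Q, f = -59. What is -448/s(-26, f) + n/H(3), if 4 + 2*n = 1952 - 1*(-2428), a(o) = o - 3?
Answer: 32337/118 ≈ 274.04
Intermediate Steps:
a(o) = -3 + o
n = 2188 (n = -2 + (1952 - 1*(-2428))/2 = -2 + (1952 + 2428)/2 = -2 + (½)*4380 = -2 + 2190 = 2188)
H(S) = -10 + 2*S² (H(S) = (S² + S*S) + (-3 - 7) = (S² + S²) - 10 = 2*S² - 10 = -10 + 2*S²)
-448/s(-26, f) + n/H(3) = -448/(14*(-59)) + 2188/(-10 + 2*3²) = -448/(-826) + 2188/(-10 + 2*9) = -448*(-1/826) + 2188/(-10 + 18) = 32/59 + 2188/8 = 32/59 + 2188*(⅛) = 32/59 + 547/2 = 32337/118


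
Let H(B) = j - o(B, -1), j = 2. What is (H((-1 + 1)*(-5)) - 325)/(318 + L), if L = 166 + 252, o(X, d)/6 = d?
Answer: -317/736 ≈ -0.43071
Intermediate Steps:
o(X, d) = 6*d
L = 418
H(B) = 8 (H(B) = 2 - 6*(-1) = 2 - 1*(-6) = 2 + 6 = 8)
(H((-1 + 1)*(-5)) - 325)/(318 + L) = (8 - 325)/(318 + 418) = -317/736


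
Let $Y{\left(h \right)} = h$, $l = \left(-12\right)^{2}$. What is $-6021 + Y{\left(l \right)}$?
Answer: $-5877$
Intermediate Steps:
$l = 144$
$-6021 + Y{\left(l \right)} = -6021 + 144 = -5877$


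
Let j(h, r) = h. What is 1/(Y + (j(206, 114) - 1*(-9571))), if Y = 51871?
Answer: 1/61648 ≈ 1.6221e-5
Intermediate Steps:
1/(Y + (j(206, 114) - 1*(-9571))) = 1/(51871 + (206 - 1*(-9571))) = 1/(51871 + (206 + 9571)) = 1/(51871 + 9777) = 1/61648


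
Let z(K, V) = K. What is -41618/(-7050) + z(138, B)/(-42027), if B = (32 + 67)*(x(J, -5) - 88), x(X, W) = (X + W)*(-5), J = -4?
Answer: 291351131/49381725 ≈ 5.9000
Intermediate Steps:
x(X, W) = -5*W - 5*X (x(X, W) = (W + X)*(-5) = -5*W - 5*X)
B = -4257 (B = (32 + 67)*((-5*(-5) - 5*(-4)) - 88) = 99*((25 + 20) - 88) = 99*(45 - 88) = 99*(-43) = -4257)
-41618/(-7050) + z(138, B)/(-42027) = -41618/(-7050) + 138/(-42027) = -41618*(-1/7050) + 138*(-1/42027) = 20809/3525 - 46/14009 = 291351131/49381725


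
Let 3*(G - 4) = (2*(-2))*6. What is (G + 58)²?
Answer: 2916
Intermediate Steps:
G = -4 (G = 4 + ((2*(-2))*6)/3 = 4 + (-4*6)/3 = 4 + (⅓)*(-24) = 4 - 8 = -4)
(G + 58)² = (-4 + 58)² = 54² = 2916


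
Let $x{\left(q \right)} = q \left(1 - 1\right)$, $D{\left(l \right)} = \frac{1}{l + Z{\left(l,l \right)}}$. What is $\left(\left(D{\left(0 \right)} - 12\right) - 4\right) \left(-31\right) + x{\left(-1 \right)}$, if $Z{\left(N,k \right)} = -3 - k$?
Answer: $\frac{1519}{3} \approx 506.33$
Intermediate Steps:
$D{\left(l \right)} = - \frac{1}{3}$ ($D{\left(l \right)} = \frac{1}{l - \left(3 + l\right)} = \frac{1}{-3} = - \frac{1}{3}$)
$x{\left(q \right)} = 0$ ($x{\left(q \right)} = q 0 = 0$)
$\left(\left(D{\left(0 \right)} - 12\right) - 4\right) \left(-31\right) + x{\left(-1 \right)} = \left(\left(- \frac{1}{3} - 12\right) - 4\right) \left(-31\right) + 0 = \left(- \frac{37}{3} - 4\right) \left(-31\right) + 0 = \left(- \frac{49}{3}\right) \left(-31\right) + 0 = \frac{1519}{3} + 0 = \frac{1519}{3}$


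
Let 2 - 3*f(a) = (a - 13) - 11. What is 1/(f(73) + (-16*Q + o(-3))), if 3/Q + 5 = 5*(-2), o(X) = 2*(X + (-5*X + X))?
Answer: 15/83 ≈ 0.18072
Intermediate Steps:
o(X) = -6*X (o(X) = 2*(X - 4*X) = 2*(-3*X) = -6*X)
Q = -1/5 (Q = 3/(-5 + 5*(-2)) = 3/(-5 - 10) = 3/(-15) = 3*(-1/15) = -1/5 ≈ -0.20000)
f(a) = 26/3 - a/3 (f(a) = 2/3 - ((a - 13) - 11)/3 = 2/3 - ((-13 + a) - 11)/3 = 2/3 - (-24 + a)/3 = 2/3 + (8 - a/3) = 26/3 - a/3)
1/(f(73) + (-16*Q + o(-3))) = 1/((26/3 - 1/3*73) + (-16*(-1/5) - 6*(-3))) = 1/((26/3 - 73/3) + (16/5 + 18)) = 1/(-47/3 + 106/5) = 1/(83/15) = 15/83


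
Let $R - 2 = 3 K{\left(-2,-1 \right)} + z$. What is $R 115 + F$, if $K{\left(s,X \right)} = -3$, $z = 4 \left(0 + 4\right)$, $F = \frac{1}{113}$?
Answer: $\frac{116956}{113} \approx 1035.0$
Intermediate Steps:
$F = \frac{1}{113} \approx 0.0088496$
$z = 16$ ($z = 4 \cdot 4 = 16$)
$R = 9$ ($R = 2 + \left(3 \left(-3\right) + 16\right) = 2 + \left(-9 + 16\right) = 2 + 7 = 9$)
$R 115 + F = 9 \cdot 115 + \frac{1}{113} = 1035 + \frac{1}{113} = \frac{116956}{113}$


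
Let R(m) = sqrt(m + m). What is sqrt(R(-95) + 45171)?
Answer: sqrt(45171 + I*sqrt(190)) ≈ 212.53 + 0.0324*I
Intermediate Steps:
R(m) = sqrt(2)*sqrt(m) (R(m) = sqrt(2*m) = sqrt(2)*sqrt(m))
sqrt(R(-95) + 45171) = sqrt(sqrt(2)*sqrt(-95) + 45171) = sqrt(sqrt(2)*(I*sqrt(95)) + 45171) = sqrt(I*sqrt(190) + 45171) = sqrt(45171 + I*sqrt(190))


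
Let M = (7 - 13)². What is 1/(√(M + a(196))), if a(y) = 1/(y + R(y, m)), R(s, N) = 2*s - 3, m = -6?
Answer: 3*√1368965/21061 ≈ 0.16666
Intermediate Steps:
R(s, N) = -3 + 2*s
M = 36 (M = (-6)² = 36)
a(y) = 1/(-3 + 3*y) (a(y) = 1/(y + (-3 + 2*y)) = 1/(-3 + 3*y))
1/(√(M + a(196))) = 1/(√(36 + 1/(3*(-1 + 196)))) = 1/(√(36 + (⅓)/195)) = 1/(√(36 + (⅓)*(1/195))) = 1/(√(36 + 1/585)) = 1/(√(21061/585)) = 1/(√1368965/195) = 3*√1368965/21061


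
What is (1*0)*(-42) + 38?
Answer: 38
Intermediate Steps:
(1*0)*(-42) + 38 = 0*(-42) + 38 = 0 + 38 = 38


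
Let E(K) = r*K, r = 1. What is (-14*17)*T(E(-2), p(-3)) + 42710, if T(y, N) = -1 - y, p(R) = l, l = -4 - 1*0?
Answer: 42472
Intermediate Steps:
l = -4 (l = -4 + 0 = -4)
p(R) = -4
E(K) = K (E(K) = 1*K = K)
(-14*17)*T(E(-2), p(-3)) + 42710 = (-14*17)*(-1 - 1*(-2)) + 42710 = -238*(-1 + 2) + 42710 = -238*1 + 42710 = -238 + 42710 = 42472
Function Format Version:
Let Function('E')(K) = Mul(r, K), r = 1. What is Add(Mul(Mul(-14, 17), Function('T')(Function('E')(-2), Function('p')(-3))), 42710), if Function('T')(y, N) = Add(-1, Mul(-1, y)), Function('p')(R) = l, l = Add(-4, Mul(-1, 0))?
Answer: 42472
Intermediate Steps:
l = -4 (l = Add(-4, 0) = -4)
Function('p')(R) = -4
Function('E')(K) = K (Function('E')(K) = Mul(1, K) = K)
Add(Mul(Mul(-14, 17), Function('T')(Function('E')(-2), Function('p')(-3))), 42710) = Add(Mul(Mul(-14, 17), Add(-1, Mul(-1, -2))), 42710) = Add(Mul(-238, Add(-1, 2)), 42710) = Add(Mul(-238, 1), 42710) = Add(-238, 42710) = 42472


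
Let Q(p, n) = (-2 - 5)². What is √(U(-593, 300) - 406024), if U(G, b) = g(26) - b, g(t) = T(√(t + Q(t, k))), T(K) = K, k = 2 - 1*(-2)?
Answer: √(-406324 + 5*√3) ≈ 637.43*I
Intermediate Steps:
k = 4 (k = 2 + 2 = 4)
Q(p, n) = 49 (Q(p, n) = (-7)² = 49)
g(t) = √(49 + t) (g(t) = √(t + 49) = √(49 + t))
U(G, b) = -b + 5*√3 (U(G, b) = √(49 + 26) - b = √75 - b = 5*√3 - b = -b + 5*√3)
√(U(-593, 300) - 406024) = √((-1*300 + 5*√3) - 406024) = √((-300 + 5*√3) - 406024) = √(-406324 + 5*√3)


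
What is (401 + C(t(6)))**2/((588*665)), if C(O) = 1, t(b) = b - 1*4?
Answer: 13467/32585 ≈ 0.41329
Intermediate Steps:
t(b) = -4 + b (t(b) = b - 4 = -4 + b)
(401 + C(t(6)))**2/((588*665)) = (401 + 1)**2/((588*665)) = 402**2/391020 = 161604*(1/391020) = 13467/32585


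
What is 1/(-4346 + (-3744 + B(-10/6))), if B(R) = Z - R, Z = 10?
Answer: -3/24235 ≈ -0.00012379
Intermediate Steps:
B(R) = 10 - R
1/(-4346 + (-3744 + B(-10/6))) = 1/(-4346 + (-3744 + (10 - (-10)/6))) = 1/(-4346 + (-3744 + (10 - 1*(-5/3)))) = 1/(-4346 + (-3744 + (10 + 5/3))) = 1/(-4346 + (-3744 + 35/3)) = 1/(-4346 - 11197/3) = 1/(-24235/3) = -3/24235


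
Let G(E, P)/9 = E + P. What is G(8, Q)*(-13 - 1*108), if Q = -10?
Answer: 2178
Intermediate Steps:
G(E, P) = 9*E + 9*P (G(E, P) = 9*(E + P) = 9*E + 9*P)
G(8, Q)*(-13 - 1*108) = (9*8 + 9*(-10))*(-13 - 1*108) = (72 - 90)*(-13 - 108) = -18*(-121) = 2178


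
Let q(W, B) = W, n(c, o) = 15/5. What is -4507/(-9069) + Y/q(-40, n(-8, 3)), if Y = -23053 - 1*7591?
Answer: 69522679/90690 ≈ 766.60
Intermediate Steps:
n(c, o) = 3 (n(c, o) = 15*(⅕) = 3)
Y = -30644 (Y = -23053 - 7591 = -30644)
-4507/(-9069) + Y/q(-40, n(-8, 3)) = -4507/(-9069) - 30644/(-40) = -4507*(-1/9069) - 30644*(-1/40) = 4507/9069 + 7661/10 = 69522679/90690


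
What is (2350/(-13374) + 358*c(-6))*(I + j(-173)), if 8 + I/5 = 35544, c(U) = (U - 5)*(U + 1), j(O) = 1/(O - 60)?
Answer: 1816964177485115/519357 ≈ 3.4985e+9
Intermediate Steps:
j(O) = 1/(-60 + O)
c(U) = (1 + U)*(-5 + U) (c(U) = (-5 + U)*(1 + U) = (1 + U)*(-5 + U))
I = 177680 (I = -40 + 5*35544 = -40 + 177720 = 177680)
(2350/(-13374) + 358*c(-6))*(I + j(-173)) = (2350/(-13374) + 358*(-5 + (-6)² - 4*(-6)))*(177680 + 1/(-60 - 173)) = (2350*(-1/13374) + 358*(-5 + 36 + 24))*(177680 + 1/(-233)) = (-1175/6687 + 358*55)*(177680 - 1/233) = (-1175/6687 + 19690)*(41399439/233) = (131665855/6687)*(41399439/233) = 1816964177485115/519357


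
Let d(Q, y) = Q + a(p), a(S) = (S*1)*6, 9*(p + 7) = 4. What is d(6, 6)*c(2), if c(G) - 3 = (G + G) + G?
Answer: -300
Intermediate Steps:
p = -59/9 (p = -7 + (⅑)*4 = -7 + 4/9 = -59/9 ≈ -6.5556)
a(S) = 6*S (a(S) = S*6 = 6*S)
d(Q, y) = -118/3 + Q (d(Q, y) = Q + 6*(-59/9) = Q - 118/3 = -118/3 + Q)
c(G) = 3 + 3*G (c(G) = 3 + ((G + G) + G) = 3 + (2*G + G) = 3 + 3*G)
d(6, 6)*c(2) = (-118/3 + 6)*(3 + 3*2) = -100*(3 + 6)/3 = -100/3*9 = -300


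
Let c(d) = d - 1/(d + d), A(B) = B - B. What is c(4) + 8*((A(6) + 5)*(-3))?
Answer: -929/8 ≈ -116.13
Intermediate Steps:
A(B) = 0
c(d) = d - 1/(2*d)
c(4) + 8*((A(6) + 5)*(-3)) = (4 - 1/2/4) + 8*((0 + 5)*(-3)) = (4 - 1/2*1/4) + 8*(5*(-3)) = (4 - 1/8) + 8*(-15) = 31/8 - 120 = -929/8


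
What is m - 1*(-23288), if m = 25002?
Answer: 48290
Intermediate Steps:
m - 1*(-23288) = 25002 - 1*(-23288) = 25002 + 23288 = 48290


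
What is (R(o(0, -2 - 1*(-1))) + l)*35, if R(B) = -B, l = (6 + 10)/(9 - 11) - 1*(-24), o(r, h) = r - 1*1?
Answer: 595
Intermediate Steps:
o(r, h) = -1 + r (o(r, h) = r - 1 = -1 + r)
l = 16 (l = 16/(-2) + 24 = 16*(-1/2) + 24 = -8 + 24 = 16)
(R(o(0, -2 - 1*(-1))) + l)*35 = (-(-1 + 0) + 16)*35 = (-1*(-1) + 16)*35 = (1 + 16)*35 = 17*35 = 595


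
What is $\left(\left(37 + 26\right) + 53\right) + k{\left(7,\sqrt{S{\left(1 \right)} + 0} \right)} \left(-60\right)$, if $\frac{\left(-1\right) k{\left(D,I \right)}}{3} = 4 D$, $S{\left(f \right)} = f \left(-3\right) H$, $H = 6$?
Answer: $5156$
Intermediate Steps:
$S{\left(f \right)} = - 18 f$ ($S{\left(f \right)} = f \left(-3\right) 6 = - 3 f 6 = - 18 f$)
$k{\left(D,I \right)} = - 12 D$ ($k{\left(D,I \right)} = - 3 \cdot 4 D = - 12 D$)
$\left(\left(37 + 26\right) + 53\right) + k{\left(7,\sqrt{S{\left(1 \right)} + 0} \right)} \left(-60\right) = \left(\left(37 + 26\right) + 53\right) + \left(-12\right) 7 \left(-60\right) = \left(63 + 53\right) - -5040 = 116 + 5040 = 5156$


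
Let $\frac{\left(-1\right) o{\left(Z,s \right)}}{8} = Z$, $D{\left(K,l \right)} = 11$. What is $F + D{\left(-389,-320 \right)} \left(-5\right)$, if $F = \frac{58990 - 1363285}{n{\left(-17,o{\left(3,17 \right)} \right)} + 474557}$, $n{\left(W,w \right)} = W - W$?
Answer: $- \frac{27404930}{474557} \approx -57.748$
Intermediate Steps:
$o{\left(Z,s \right)} = - 8 Z$
$n{\left(W,w \right)} = 0$
$F = - \frac{1304295}{474557}$ ($F = \frac{58990 - 1363285}{0 + 474557} = - \frac{1304295}{474557} \approx -2.7484$)
$F + D{\left(-389,-320 \right)} \left(-5\right) = - \frac{1304295}{474557} + 11 \left(-5\right) = - \frac{1304295}{474557} - 55 = - \frac{27404930}{474557}$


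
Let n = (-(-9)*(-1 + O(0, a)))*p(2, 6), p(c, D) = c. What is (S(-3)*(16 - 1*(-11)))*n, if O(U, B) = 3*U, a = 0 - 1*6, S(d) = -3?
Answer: 1458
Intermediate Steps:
a = -6 (a = 0 - 6 = -6)
n = -18 (n = -(-9)*(-1 + 3*0)*2 = -(-9)*(-1 + 0)*2 = -(-9)*(-1)*2 = -3*3*2 = -9*2 = -18)
(S(-3)*(16 - 1*(-11)))*n = -3*(16 - 1*(-11))*(-18) = -3*(16 + 11)*(-18) = -3*27*(-18) = -81*(-18) = 1458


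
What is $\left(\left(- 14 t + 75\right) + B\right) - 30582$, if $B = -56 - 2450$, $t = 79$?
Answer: $-34119$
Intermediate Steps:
$B = -2506$ ($B = -56 - 2450 = -2506$)
$\left(\left(- 14 t + 75\right) + B\right) - 30582 = \left(\left(\left(-14\right) 79 + 75\right) - 2506\right) - 30582 = \left(\left(-1106 + 75\right) - 2506\right) - 30582 = \left(-1031 - 2506\right) - 30582 = -3537 - 30582 = -34119$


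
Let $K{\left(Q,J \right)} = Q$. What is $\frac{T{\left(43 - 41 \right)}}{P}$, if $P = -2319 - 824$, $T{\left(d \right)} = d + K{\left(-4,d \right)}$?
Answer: $\frac{2}{3143} \approx 0.00063633$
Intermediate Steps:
$T{\left(d \right)} = -4 + d$ ($T{\left(d \right)} = d - 4 = -4 + d$)
$P = -3143$
$\frac{T{\left(43 - 41 \right)}}{P} = \frac{-4 + \left(43 - 41\right)}{-3143} = \left(-4 + 2\right) \left(- \frac{1}{3143}\right) = \left(-2\right) \left(- \frac{1}{3143}\right) = \frac{2}{3143}$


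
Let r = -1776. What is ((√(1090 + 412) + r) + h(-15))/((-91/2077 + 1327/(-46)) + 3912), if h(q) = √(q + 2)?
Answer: -169682592/370999939 + 95542*√1502/370999939 + 95542*I*√13/370999939 ≈ -0.44738 + 0.00092852*I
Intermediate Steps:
h(q) = √(2 + q)
((√(1090 + 412) + r) + h(-15))/((-91/2077 + 1327/(-46)) + 3912) = ((√(1090 + 412) - 1776) + √(2 - 15))/((-91/2077 + 1327/(-46)) + 3912) = ((√1502 - 1776) + √(-13))/((-91*1/2077 + 1327*(-1/46)) + 3912) = ((-1776 + √1502) + I*√13)/((-91/2077 - 1327/46) + 3912) = (-1776 + √1502 + I*√13)/(-2760365/95542 + 3912) = (-1776 + √1502 + I*√13)/(370999939/95542) = (-1776 + √1502 + I*√13)*(95542/370999939) = -169682592/370999939 + 95542*√1502/370999939 + 95542*I*√13/370999939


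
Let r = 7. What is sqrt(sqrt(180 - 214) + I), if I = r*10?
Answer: sqrt(70 + I*sqrt(34)) ≈ 8.3738 + 0.34816*I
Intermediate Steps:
I = 70 (I = 7*10 = 70)
sqrt(sqrt(180 - 214) + I) = sqrt(sqrt(180 - 214) + 70) = sqrt(sqrt(-34) + 70) = sqrt(I*sqrt(34) + 70) = sqrt(70 + I*sqrt(34))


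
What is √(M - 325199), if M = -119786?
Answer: I*√444985 ≈ 667.07*I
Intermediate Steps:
√(M - 325199) = √(-119786 - 325199) = √(-444985) = I*√444985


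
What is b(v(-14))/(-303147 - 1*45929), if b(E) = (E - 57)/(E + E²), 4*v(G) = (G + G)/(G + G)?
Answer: 227/436345 ≈ 0.00052023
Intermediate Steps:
v(G) = ¼ (v(G) = ((G + G)/(G + G))/4 = ((2*G)/((2*G)))/4 = ((2*G)*(1/(2*G)))/4 = (¼)*1 = ¼)
b(E) = (-57 + E)/(E + E²)
b(v(-14))/(-303147 - 1*45929) = ((-57 + ¼)/((¼)*(1 + ¼)))/(-303147 - 1*45929) = (4*(-227/4)/(5/4))/(-303147 - 45929) = (4*(⅘)*(-227/4))/(-349076) = -908/5*(-1/349076) = 227/436345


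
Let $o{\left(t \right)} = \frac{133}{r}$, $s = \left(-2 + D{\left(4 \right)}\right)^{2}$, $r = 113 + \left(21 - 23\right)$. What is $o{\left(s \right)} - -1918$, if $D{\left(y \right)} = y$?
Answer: $\frac{213031}{111} \approx 1919.2$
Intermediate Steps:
$r = 111$ ($r = 113 - 2 = 111$)
$s = 4$ ($s = \left(-2 + 4\right)^{2} = 2^{2} = 4$)
$o{\left(t \right)} = \frac{133}{111}$
$o{\left(s \right)} - -1918 = \frac{133}{111} - -1918 = \frac{133}{111} + 1918 = \frac{213031}{111}$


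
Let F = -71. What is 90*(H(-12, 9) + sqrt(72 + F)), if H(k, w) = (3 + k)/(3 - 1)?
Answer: -315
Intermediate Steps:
H(k, w) = 3/2 + k/2 (H(k, w) = (3 + k)/2 = (3 + k)*(1/2) = 3/2 + k/2)
90*(H(-12, 9) + sqrt(72 + F)) = 90*((3/2 + (1/2)*(-12)) + sqrt(72 - 71)) = 90*((3/2 - 6) + sqrt(1)) = 90*(-9/2 + 1) = 90*(-7/2) = -315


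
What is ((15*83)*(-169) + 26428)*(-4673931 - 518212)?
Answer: 955234892711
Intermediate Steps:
((15*83)*(-169) + 26428)*(-4673931 - 518212) = (1245*(-169) + 26428)*(-5192143) = (-210405 + 26428)*(-5192143) = -183977*(-5192143) = 955234892711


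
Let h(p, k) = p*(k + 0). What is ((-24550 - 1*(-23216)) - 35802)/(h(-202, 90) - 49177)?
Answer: 37136/67357 ≈ 0.55133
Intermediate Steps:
h(p, k) = k*p (h(p, k) = p*k = k*p)
((-24550 - 1*(-23216)) - 35802)/(h(-202, 90) - 49177) = ((-24550 - 1*(-23216)) - 35802)/(90*(-202) - 49177) = ((-24550 + 23216) - 35802)/(-18180 - 49177) = (-1334 - 35802)/(-67357) = -37136*(-1/67357) = 37136/67357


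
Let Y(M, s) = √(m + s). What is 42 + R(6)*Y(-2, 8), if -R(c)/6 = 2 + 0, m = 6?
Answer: 42 - 12*√14 ≈ -2.8999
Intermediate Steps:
Y(M, s) = √(6 + s)
R(c) = -12 (R(c) = -6*(2 + 0) = -6*2 = -12)
42 + R(6)*Y(-2, 8) = 42 - 12*√(6 + 8) = 42 - 12*√14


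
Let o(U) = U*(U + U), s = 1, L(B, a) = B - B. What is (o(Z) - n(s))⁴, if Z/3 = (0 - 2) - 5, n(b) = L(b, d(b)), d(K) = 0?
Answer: 605165749776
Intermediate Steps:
L(B, a) = 0
n(b) = 0
Z = -21 (Z = 3*((0 - 2) - 5) = 3*(-2 - 5) = 3*(-7) = -21)
o(U) = 2*U² (o(U) = U*(2*U) = 2*U²)
(o(Z) - n(s))⁴ = (2*(-21)² - 1*0)⁴ = (2*441 + 0)⁴ = (882 + 0)⁴ = 882⁴ = 605165749776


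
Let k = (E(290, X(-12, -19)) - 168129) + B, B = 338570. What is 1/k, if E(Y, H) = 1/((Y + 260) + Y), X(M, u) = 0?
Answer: 840/143170441 ≈ 5.8671e-6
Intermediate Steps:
E(Y, H) = 1/(260 + 2*Y) (E(Y, H) = 1/((260 + Y) + Y) = 1/(260 + 2*Y))
k = 143170441/840 (k = (1/(2*(130 + 290)) - 168129) + 338570 = ((½)/420 - 168129) + 338570 = ((½)*(1/420) - 168129) + 338570 = (1/840 - 168129) + 338570 = -141228359/840 + 338570 = 143170441/840 ≈ 1.7044e+5)
1/k = 1/(143170441/840) = 840/143170441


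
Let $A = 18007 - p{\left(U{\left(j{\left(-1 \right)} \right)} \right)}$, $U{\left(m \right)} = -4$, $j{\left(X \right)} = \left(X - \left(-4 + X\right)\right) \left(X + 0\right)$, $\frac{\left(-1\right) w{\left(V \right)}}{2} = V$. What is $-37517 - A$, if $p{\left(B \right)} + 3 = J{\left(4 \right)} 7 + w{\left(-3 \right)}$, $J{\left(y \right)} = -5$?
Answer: $-55556$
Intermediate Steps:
$w{\left(V \right)} = - 2 V$
$j{\left(X \right)} = 4 X$
$p{\left(B \right)} = -32$ ($p{\left(B \right)} = -3 - 29 = -32$)
$A = 18039$ ($A = 18007 - -32 = 18007 + 32 = 18039$)
$-37517 - A = -37517 - 18039 = -55556$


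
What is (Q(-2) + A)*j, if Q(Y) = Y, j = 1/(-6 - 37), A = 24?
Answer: -22/43 ≈ -0.51163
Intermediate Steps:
j = -1/43 (j = 1/(-43) = -1/43 ≈ -0.023256)
(Q(-2) + A)*j = (-2 + 24)*(-1/43) = 22*(-1/43) = -22/43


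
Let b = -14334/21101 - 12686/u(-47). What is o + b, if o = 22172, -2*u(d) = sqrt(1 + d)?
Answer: 467837038/21101 - 12686*I*sqrt(46)/23 ≈ 22171.0 - 3740.9*I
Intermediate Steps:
u(d) = -sqrt(1 + d)/2
b = -14334/21101 - 12686*I*sqrt(46)/23 (b = -14334/21101 - 12686*(-2/sqrt(1 - 47)) = -14334*1/21101 - 12686*I*sqrt(46)/23 = -14334/21101 - 12686*I*sqrt(46)/23 ≈ -0.6793 - 3740.9*I)
o + b = 22172 + (-14334/21101 - 12686*I*sqrt(46)/23) = 467837038/21101 - 12686*I*sqrt(46)/23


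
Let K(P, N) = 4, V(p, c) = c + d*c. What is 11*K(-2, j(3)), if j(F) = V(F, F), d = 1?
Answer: 44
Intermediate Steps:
V(p, c) = 2*c (V(p, c) = c + 1*c = c + c = 2*c)
j(F) = 2*F
11*K(-2, j(3)) = 11*4 = 44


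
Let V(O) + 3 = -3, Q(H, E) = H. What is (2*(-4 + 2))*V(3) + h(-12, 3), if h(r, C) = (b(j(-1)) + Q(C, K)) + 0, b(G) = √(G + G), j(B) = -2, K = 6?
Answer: 27 + 2*I ≈ 27.0 + 2.0*I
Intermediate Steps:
V(O) = -6 (V(O) = -3 - 3 = -6)
b(G) = √2*√G (b(G) = √(2*G) = √2*√G)
h(r, C) = C + 2*I (h(r, C) = (√2*√(-2) + C) + 0 = (√2*(I*√2) + C) + 0 = (2*I + C) + 0 = (C + 2*I) + 0 = C + 2*I)
(2*(-4 + 2))*V(3) + h(-12, 3) = (2*(-4 + 2))*(-6) + (3 + 2*I) = (2*(-2))*(-6) + (3 + 2*I) = -4*(-6) + (3 + 2*I) = 24 + (3 + 2*I) = 27 + 2*I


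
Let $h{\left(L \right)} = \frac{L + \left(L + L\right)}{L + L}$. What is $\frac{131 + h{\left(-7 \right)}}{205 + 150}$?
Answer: $\frac{53}{142} \approx 0.37324$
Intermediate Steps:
$h{\left(L \right)} = \frac{3}{2}$ ($h{\left(L \right)} = \frac{L + 2 L}{2 L} = 3 L \frac{1}{2 L} = \frac{3}{2}$)
$\frac{131 + h{\left(-7 \right)}}{205 + 150} = \frac{131 + \frac{3}{2}}{205 + 150} = \frac{265}{2 \cdot 355} = \frac{265}{2} \cdot \frac{1}{355} = \frac{53}{142}$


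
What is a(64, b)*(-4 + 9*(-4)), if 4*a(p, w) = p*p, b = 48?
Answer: -40960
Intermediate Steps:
a(p, w) = p²/4 (a(p, w) = (p*p)/4 = p²/4)
a(64, b)*(-4 + 9*(-4)) = ((¼)*64²)*(-4 + 9*(-4)) = ((¼)*4096)*(-4 - 36) = 1024*(-40) = -40960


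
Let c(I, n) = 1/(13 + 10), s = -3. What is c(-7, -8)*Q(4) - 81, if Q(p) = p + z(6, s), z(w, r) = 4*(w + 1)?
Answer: -1831/23 ≈ -79.609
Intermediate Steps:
z(w, r) = 4 + 4*w (z(w, r) = 4*(1 + w) = 4 + 4*w)
Q(p) = 28 + p (Q(p) = p + (4 + 4*6) = p + (4 + 24) = p + 28 = 28 + p)
c(I, n) = 1/23
c(-7, -8)*Q(4) - 81 = (28 + 4)/23 - 81 = (1/23)*32 - 81 = 32/23 - 81 = -1831/23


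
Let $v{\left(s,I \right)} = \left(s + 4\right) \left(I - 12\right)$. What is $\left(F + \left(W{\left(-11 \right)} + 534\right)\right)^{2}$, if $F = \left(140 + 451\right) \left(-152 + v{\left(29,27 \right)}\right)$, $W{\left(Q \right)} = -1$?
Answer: $41308936516$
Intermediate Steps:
$v{\left(s,I \right)} = \left(-12 + I\right) \left(4 + s\right)$ ($v{\left(s,I \right)} = \left(4 + s\right) \left(-12 + I\right) = \left(-12 + I\right) \left(4 + s\right)$)
$F = 202713$ ($F = \left(140 + 451\right) \left(-152 + \left(-48 - 348 + 4 \cdot 27 + 27 \cdot 29\right)\right) = 591 \left(-152 + \left(-48 - 348 + 108 + 783\right)\right) = 591 \left(-152 + 495\right) = 591 \cdot 343 = 202713$)
$\left(F + \left(W{\left(-11 \right)} + 534\right)\right)^{2} = \left(202713 + \left(-1 + 534\right)\right)^{2} = \left(202713 + 533\right)^{2} = 203246^{2} = 41308936516$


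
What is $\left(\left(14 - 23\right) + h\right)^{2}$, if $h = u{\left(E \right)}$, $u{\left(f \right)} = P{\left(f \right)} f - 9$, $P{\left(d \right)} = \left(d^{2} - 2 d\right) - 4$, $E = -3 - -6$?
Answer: $441$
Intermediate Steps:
$E = 3$ ($E = -3 + 6 = 3$)
$P{\left(d \right)} = -4 + d^{2} - 2 d$
$u{\left(f \right)} = -9 + f \left(-4 + f^{2} - 2 f\right)$ ($u{\left(f \right)} = \left(-4 + f^{2} - 2 f\right) f - 9 = f \left(-4 + f^{2} - 2 f\right) - 9 = -9 + f \left(-4 + f^{2} - 2 f\right)$)
$h = -12$ ($h = -9 - 3 \left(4 - 3^{2} + 2 \cdot 3\right) = -9 - 3 \left(4 - 9 + 6\right) = -9 - 3 \cdot 1 = -9 - 3 = -12$)
$\left(\left(14 - 23\right) + h\right)^{2} = \left(\left(14 - 23\right) - 12\right)^{2} = \left(-9 - 12\right)^{2} = \left(-21\right)^{2} = 441$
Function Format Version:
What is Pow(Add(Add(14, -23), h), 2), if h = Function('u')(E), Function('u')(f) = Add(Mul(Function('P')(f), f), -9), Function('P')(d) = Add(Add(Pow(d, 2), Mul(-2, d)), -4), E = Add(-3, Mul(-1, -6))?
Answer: 441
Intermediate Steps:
E = 3 (E = Add(-3, 6) = 3)
Function('P')(d) = Add(-4, Pow(d, 2), Mul(-2, d))
Function('u')(f) = Add(-9, Mul(f, Add(-4, Pow(f, 2), Mul(-2, f)))) (Function('u')(f) = Add(Mul(Add(-4, Pow(f, 2), Mul(-2, f)), f), -9) = Add(Mul(f, Add(-4, Pow(f, 2), Mul(-2, f))), -9) = Add(-9, Mul(f, Add(-4, Pow(f, 2), Mul(-2, f)))))
h = -12 (h = Add(-9, Mul(-1, 3, Add(4, Mul(-1, Pow(3, 2)), Mul(2, 3)))) = Add(-9, Mul(-1, 3, Add(4, Mul(-1, 9), 6))) = Add(-9, Mul(-1, 3, Add(4, -9, 6))) = Add(-9, Mul(-1, 3, 1)) = Add(-9, -3) = -12)
Pow(Add(Add(14, -23), h), 2) = Pow(Add(Add(14, -23), -12), 2) = Pow(Add(-9, -12), 2) = Pow(-21, 2) = 441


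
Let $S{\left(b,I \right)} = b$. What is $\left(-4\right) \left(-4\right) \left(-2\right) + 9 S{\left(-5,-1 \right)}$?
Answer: $-77$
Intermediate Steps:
$\left(-4\right) \left(-4\right) \left(-2\right) + 9 S{\left(-5,-1 \right)} = \left(-4\right) \left(-4\right) \left(-2\right) + 9 \left(-5\right) = 16 \left(-2\right) - 45 = -32 - 45 = -77$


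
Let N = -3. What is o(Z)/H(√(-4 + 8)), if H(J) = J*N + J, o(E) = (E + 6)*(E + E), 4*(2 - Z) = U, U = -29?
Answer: -2257/32 ≈ -70.531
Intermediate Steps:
Z = 37/4 (Z = 2 - ¼*(-29) = 2 + 29/4 = 37/4 ≈ 9.2500)
o(E) = 2*E*(6 + E) (o(E) = (6 + E)*(2*E) = 2*E*(6 + E))
H(J) = -2*J (H(J) = J*(-3) + J = -3*J + J = -2*J)
o(Z)/H(√(-4 + 8)) = (2*(37/4)*(6 + 37/4))/((-2*√(-4 + 8))) = (2*(37/4)*(61/4))/((-2*√4)) = 2257/(8*((-2*2))) = (2257/8)/(-4) = (2257/8)*(-¼) = -2257/32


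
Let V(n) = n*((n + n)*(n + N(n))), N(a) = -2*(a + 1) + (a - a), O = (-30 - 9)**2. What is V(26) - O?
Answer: -39377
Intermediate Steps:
O = 1521 (O = (-39)**2 = 1521)
N(a) = -2 - 2*a (N(a) = -2*(1 + a) + 0 = (-2 - 2*a) + 0 = -2 - 2*a)
V(n) = 2*n**2*(-2 - n) (V(n) = n*((n + n)*(n + (-2 - 2*n))) = n*((2*n)*(-2 - n)) = n*(2*n*(-2 - n)) = 2*n**2*(-2 - n))
V(26) - O = 2*26**2*(-2 - 1*26) - 1*1521 = 2*676*(-2 - 26) - 1521 = 2*676*(-28) - 1521 = -37856 - 1521 = -39377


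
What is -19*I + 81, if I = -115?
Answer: 2266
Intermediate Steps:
-19*I + 81 = -19*(-115) + 81 = 2185 + 81 = 2266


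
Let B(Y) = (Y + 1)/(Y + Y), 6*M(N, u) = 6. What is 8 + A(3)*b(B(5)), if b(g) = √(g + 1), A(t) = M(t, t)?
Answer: 8 + 2*√10/5 ≈ 9.2649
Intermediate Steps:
M(N, u) = 1 (M(N, u) = (⅙)*6 = 1)
A(t) = 1
B(Y) = (1 + Y)/(2*Y) (B(Y) = (1 + Y)/((2*Y)) = (1 + Y)*(1/(2*Y)) = (1 + Y)/(2*Y))
b(g) = √(1 + g)
8 + A(3)*b(B(5)) = 8 + 1*√(1 + (½)*(1 + 5)/5) = 8 + 1*√(1 + (½)*(⅕)*6) = 8 + 1*√(1 + ⅗) = 8 + 1*√(8/5) = 8 + 1*(2*√10/5) = 8 + 2*√10/5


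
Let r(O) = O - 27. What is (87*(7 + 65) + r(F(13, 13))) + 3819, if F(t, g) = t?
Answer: 10069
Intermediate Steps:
r(O) = -27 + O
(87*(7 + 65) + r(F(13, 13))) + 3819 = (87*(7 + 65) + (-27 + 13)) + 3819 = (87*72 - 14) + 3819 = (6264 - 14) + 3819 = 6250 + 3819 = 10069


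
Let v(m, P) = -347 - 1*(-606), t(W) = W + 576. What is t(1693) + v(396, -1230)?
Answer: 2528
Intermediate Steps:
t(W) = 576 + W
v(m, P) = 259 (v(m, P) = -347 + 606 = 259)
t(1693) + v(396, -1230) = (576 + 1693) + 259 = 2269 + 259 = 2528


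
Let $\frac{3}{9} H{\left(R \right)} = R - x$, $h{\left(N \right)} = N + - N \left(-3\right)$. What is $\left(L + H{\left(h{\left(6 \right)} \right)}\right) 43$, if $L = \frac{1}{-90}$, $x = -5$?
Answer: $\frac{336647}{90} \approx 3740.5$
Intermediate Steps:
$h{\left(N \right)} = 4 N$ ($h{\left(N \right)} = N + 3 N = 4 N$)
$L = - \frac{1}{90} \approx -0.011111$
$H{\left(R \right)} = 15 + 3 R$ ($H{\left(R \right)} = 3 \left(R - -5\right) = 3 \left(R + 5\right) = 3 \left(5 + R\right) = 15 + 3 R$)
$\left(L + H{\left(h{\left(6 \right)} \right)}\right) 43 = \left(- \frac{1}{90} + \left(15 + 3 \cdot 4 \cdot 6\right)\right) 43 = \left(- \frac{1}{90} + \left(15 + 3 \cdot 24\right)\right) 43 = \left(- \frac{1}{90} + \left(15 + 72\right)\right) 43 = \left(- \frac{1}{90} + 87\right) 43 = \frac{7829}{90} \cdot 43 = \frac{336647}{90}$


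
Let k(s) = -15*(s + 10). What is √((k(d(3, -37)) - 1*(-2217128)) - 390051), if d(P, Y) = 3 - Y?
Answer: √1826327 ≈ 1351.4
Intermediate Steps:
k(s) = -150 - 15*s (k(s) = -15*(10 + s) = -150 - 15*s)
√((k(d(3, -37)) - 1*(-2217128)) - 390051) = √(((-150 - 15*(3 - 1*(-37))) - 1*(-2217128)) - 390051) = √(((-150 - 15*(3 + 37)) + 2217128) - 390051) = √(((-150 - 15*40) + 2217128) - 390051) = √(((-150 - 600) + 2217128) - 390051) = √((-750 + 2217128) - 390051) = √(2216378 - 390051) = √1826327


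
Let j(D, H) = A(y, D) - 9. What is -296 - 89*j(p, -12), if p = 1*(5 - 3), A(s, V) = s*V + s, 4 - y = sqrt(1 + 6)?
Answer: -563 + 267*sqrt(7) ≈ 143.42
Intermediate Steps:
y = 4 - sqrt(7) (y = 4 - sqrt(1 + 6) = 4 - sqrt(7) ≈ 1.3542)
A(s, V) = s + V*s (A(s, V) = V*s + s = s + V*s)
p = 2 (p = 1*2 = 2)
j(D, H) = -9 + (1 + D)*(4 - sqrt(7)) (j(D, H) = (4 - sqrt(7))*(1 + D) - 9 = (1 + D)*(4 - sqrt(7)) - 9 = -9 + (1 + D)*(4 - sqrt(7)))
-296 - 89*j(p, -12) = -296 - 89*(-9 + (1 + 2)*(4 - sqrt(7))) = -296 - 89*(-9 + 3*(4 - sqrt(7))) = -296 - 89*(-9 + (12 - 3*sqrt(7))) = -296 - 89*(3 - 3*sqrt(7)) = -296 + (-267 + 267*sqrt(7)) = -563 + 267*sqrt(7)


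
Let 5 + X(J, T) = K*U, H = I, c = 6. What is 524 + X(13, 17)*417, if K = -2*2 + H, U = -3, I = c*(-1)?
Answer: 10949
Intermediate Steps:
I = -6 (I = 6*(-1) = -6)
H = -6
K = -10 (K = -2*2 - 6 = -4 - 6 = -10)
X(J, T) = 25 (X(J, T) = -5 - 10*(-3) = -5 + 30 = 25)
524 + X(13, 17)*417 = 524 + 25*417 = 524 + 10425 = 10949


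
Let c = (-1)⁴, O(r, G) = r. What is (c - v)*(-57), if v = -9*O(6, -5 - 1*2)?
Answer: -3135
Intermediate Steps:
c = 1
v = -54 (v = -9*6 = -54)
(c - v)*(-57) = (1 - 1*(-54))*(-57) = (1 + 54)*(-57) = 55*(-57) = -3135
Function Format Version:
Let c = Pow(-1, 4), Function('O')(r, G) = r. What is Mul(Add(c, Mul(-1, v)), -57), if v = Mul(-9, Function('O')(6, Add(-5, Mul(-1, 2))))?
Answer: -3135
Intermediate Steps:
c = 1
v = -54 (v = Mul(-9, 6) = -54)
Mul(Add(c, Mul(-1, v)), -57) = Mul(Add(1, Mul(-1, -54)), -57) = Mul(Add(1, 54), -57) = Mul(55, -57) = -3135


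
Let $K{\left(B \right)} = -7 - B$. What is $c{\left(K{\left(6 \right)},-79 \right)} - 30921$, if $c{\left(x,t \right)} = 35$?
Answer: $-30886$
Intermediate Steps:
$c{\left(K{\left(6 \right)},-79 \right)} - 30921 = 35 - 30921 = -30886$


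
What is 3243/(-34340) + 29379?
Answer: 1008871617/34340 ≈ 29379.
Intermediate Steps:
3243/(-34340) + 29379 = 3243*(-1/34340) + 29379 = -3243/34340 + 29379 = 1008871617/34340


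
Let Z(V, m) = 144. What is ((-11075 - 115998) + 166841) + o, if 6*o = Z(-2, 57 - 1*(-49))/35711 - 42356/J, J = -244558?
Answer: 520965804291043/13100116107 ≈ 39768.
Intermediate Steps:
o = 386947867/13100116107 (o = (144/35711 - 42356/(-244558))/6 = (144*(1/35711) - 42356*(-1/244558))/6 = (144/35711 + 21178/122279)/6 = (⅙)*(773895734/4366705369) = 386947867/13100116107 ≈ 0.029538)
((-11075 - 115998) + 166841) + o = ((-11075 - 115998) + 166841) + 386947867/13100116107 = (-127073 + 166841) + 386947867/13100116107 = 39768 + 386947867/13100116107 = 520965804291043/13100116107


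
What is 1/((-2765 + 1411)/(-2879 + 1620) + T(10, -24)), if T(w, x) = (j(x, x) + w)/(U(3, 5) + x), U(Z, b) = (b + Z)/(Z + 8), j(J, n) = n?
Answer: 161152/270255 ≈ 0.59630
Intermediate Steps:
U(Z, b) = (Z + b)/(8 + Z)
T(w, x) = (w + x)/(8/11 + x) (T(w, x) = (x + w)/((3 + 5)/(8 + 3) + x) = (w + x)/(8/11 + x))
1/((-2765 + 1411)/(-2879 + 1620) + T(10, -24)) = 1/((-2765 + 1411)/(-2879 + 1620) + 11*(10 - 24)/(8 + 11*(-24))) = 1/(-1354/(-1259) + 11*(-14)/(8 - 264)) = 1/(-1354*(-1/1259) + 11*(-14)/(-256)) = 1/(1354/1259 + 11*(-1/256)*(-14)) = 1/(1354/1259 + 77/128) = 1/(270255/161152) = 161152/270255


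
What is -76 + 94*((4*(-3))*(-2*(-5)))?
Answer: -11356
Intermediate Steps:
-76 + 94*((4*(-3))*(-2*(-5))) = -76 + 94*(-12*10) = -76 + 94*(-120) = -76 - 11280 = -11356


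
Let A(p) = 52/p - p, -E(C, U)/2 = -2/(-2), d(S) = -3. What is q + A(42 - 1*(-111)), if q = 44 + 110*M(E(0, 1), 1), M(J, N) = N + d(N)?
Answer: -50285/153 ≈ -328.66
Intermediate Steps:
E(C, U) = -2 (E(C, U) = -(-4)/(-2) = -(-4)*(-1)/2 = -2*1 = -2)
M(J, N) = -3 + N (M(J, N) = N - 3 = -3 + N)
q = -176 (q = 44 + 110*(-3 + 1) = 44 + 110*(-2) = 44 - 220 = -176)
A(p) = -p + 52/p
q + A(42 - 1*(-111)) = -176 + (-(42 - 1*(-111)) + 52/(42 - 1*(-111))) = -176 + (-(42 + 111) + 52/(42 + 111)) = -176 + (-1*153 + 52/153) = -176 + (-153 + 52*(1/153)) = -176 + (-153 + 52/153) = -176 - 23357/153 = -50285/153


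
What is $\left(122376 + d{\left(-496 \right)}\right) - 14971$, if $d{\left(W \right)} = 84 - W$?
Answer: $107985$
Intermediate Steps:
$\left(122376 + d{\left(-496 \right)}\right) - 14971 = \left(122376 + \left(84 - -496\right)\right) - 14971 = \left(122376 + \left(84 + 496\right)\right) - 14971 = \left(122376 + 580\right) - 14971 = 122956 - 14971 = 107985$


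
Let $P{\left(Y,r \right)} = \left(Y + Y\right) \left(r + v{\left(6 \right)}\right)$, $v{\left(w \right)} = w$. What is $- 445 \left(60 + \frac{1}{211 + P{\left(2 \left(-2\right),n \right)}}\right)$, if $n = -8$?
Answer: $- \frac{6061345}{227} \approx -26702.0$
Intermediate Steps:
$P{\left(Y,r \right)} = 2 Y \left(6 + r\right)$ ($P{\left(Y,r \right)} = \left(Y + Y\right) \left(r + 6\right) = 2 Y \left(6 + r\right)$)
$- 445 \left(60 + \frac{1}{211 + P{\left(2 \left(-2\right),n \right)}}\right) = - 445 \left(60 + \frac{1}{211 + 2 \cdot 2 \left(-2\right) \left(6 - 8\right)}\right) = - 445 \left(60 + \frac{1}{211 + 2 \left(-4\right) \left(-2\right)}\right) = - 445 \left(60 + \frac{1}{211 + 16}\right) = - 445 \left(60 + \frac{1}{227}\right) = \left(-445\right) \frac{13621}{227} = - \frac{6061345}{227}$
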